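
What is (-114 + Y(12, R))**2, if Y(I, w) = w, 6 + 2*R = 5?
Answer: 52441/4 ≈ 13110.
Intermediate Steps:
R = -1/2 (R = -3 + (1/2)*5 = -3 + 5/2 = -1/2 ≈ -0.50000)
(-114 + Y(12, R))**2 = (-114 - 1/2)**2 = (-229/2)**2 = 52441/4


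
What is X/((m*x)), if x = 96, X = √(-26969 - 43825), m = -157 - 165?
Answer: -3*I*√874/10304 ≈ -0.0086074*I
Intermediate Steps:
m = -322
X = 9*I*√874 (X = √(-70794) = 9*I*√874 ≈ 266.07*I)
X/((m*x)) = (9*I*√874)/((-322*96)) = (9*I*√874)/(-30912) = (9*I*√874)*(-1/30912) = -3*I*√874/10304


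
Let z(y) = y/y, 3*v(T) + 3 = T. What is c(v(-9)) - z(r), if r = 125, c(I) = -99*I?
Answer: 395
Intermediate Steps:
v(T) = -1 + T/3
z(y) = 1
c(v(-9)) - z(r) = -99*(-1 + (⅓)*(-9)) - 1*1 = -99*(-1 - 3) - 1 = -99*(-4) - 1 = 396 - 1 = 395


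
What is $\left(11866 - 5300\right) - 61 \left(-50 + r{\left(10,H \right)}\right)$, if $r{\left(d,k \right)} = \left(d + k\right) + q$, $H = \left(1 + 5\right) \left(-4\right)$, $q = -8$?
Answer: $10958$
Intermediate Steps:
$H = -24$ ($H = 6 \left(-4\right) = -24$)
$r{\left(d,k \right)} = -8 + d + k$ ($r{\left(d,k \right)} = \left(d + k\right) - 8 = -8 + d + k$)
$\left(11866 - 5300\right) - 61 \left(-50 + r{\left(10,H \right)}\right) = \left(11866 - 5300\right) - 61 \left(-50 - 22\right) = 6566 - 61 \left(-50 - 22\right) = 6566 - -4392 = 6566 + 4392 = 10958$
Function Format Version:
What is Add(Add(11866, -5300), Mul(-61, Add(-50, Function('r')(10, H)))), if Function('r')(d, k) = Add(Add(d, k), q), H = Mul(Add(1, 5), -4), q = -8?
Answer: 10958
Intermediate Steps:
H = -24 (H = Mul(6, -4) = -24)
Function('r')(d, k) = Add(-8, d, k) (Function('r')(d, k) = Add(Add(d, k), -8) = Add(-8, d, k))
Add(Add(11866, -5300), Mul(-61, Add(-50, Function('r')(10, H)))) = Add(Add(11866, -5300), Mul(-61, Add(-50, Add(-8, 10, -24)))) = Add(6566, Mul(-61, Add(-50, -22))) = Add(6566, Mul(-61, -72)) = Add(6566, 4392) = 10958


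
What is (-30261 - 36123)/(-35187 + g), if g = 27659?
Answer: 8298/941 ≈ 8.8183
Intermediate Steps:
(-30261 - 36123)/(-35187 + g) = (-30261 - 36123)/(-35187 + 27659) = -66384/(-7528) = -66384*(-1/7528) = 8298/941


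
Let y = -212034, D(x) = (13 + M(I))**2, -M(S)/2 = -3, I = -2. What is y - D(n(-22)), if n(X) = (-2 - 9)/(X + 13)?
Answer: -212395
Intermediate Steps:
M(S) = 6 (M(S) = -2*(-3) = 6)
n(X) = -11/(13 + X)
D(x) = 361 (D(x) = (13 + 6)**2 = 19**2 = 361)
y - D(n(-22)) = -212034 - 1*361 = -212034 - 361 = -212395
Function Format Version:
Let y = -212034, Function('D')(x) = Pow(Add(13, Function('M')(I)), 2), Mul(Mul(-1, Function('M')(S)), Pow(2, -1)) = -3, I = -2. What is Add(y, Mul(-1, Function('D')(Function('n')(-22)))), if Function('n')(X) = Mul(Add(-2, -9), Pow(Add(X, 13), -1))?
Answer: -212395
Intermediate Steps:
Function('M')(S) = 6 (Function('M')(S) = Mul(-2, -3) = 6)
Function('n')(X) = Mul(-11, Pow(Add(13, X), -1))
Function('D')(x) = 361 (Function('D')(x) = Pow(Add(13, 6), 2) = Pow(19, 2) = 361)
Add(y, Mul(-1, Function('D')(Function('n')(-22)))) = Add(-212034, Mul(-1, 361)) = Add(-212034, -361) = -212395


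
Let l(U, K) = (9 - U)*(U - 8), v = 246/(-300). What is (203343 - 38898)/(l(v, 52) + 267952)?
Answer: 411112500/669663469 ≈ 0.61391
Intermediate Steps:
v = -41/50 (v = 246*(-1/300) = -41/50 ≈ -0.82000)
l(U, K) = (-8 + U)*(9 - U) (l(U, K) = (9 - U)*(-8 + U) = (-8 + U)*(9 - U))
(203343 - 38898)/(l(v, 52) + 267952) = (203343 - 38898)/((-72 - (-41/50)² + 17*(-41/50)) + 267952) = 164445/((-72 - 1*1681/2500 - 697/50) + 267952) = 164445/((-72 - 1681/2500 - 697/50) + 267952) = 164445/(-216531/2500 + 267952) = 164445/(669663469/2500) = 164445*(2500/669663469) = 411112500/669663469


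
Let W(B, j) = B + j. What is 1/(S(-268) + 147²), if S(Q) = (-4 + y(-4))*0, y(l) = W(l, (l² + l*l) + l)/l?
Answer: 1/21609 ≈ 4.6277e-5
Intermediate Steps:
y(l) = (2*l + 2*l²)/l (y(l) = (l + ((l² + l*l) + l))/l = (l + ((l² + l²) + l))/l = (l + (2*l² + l))/l = (l + (l + 2*l²))/l = (2*l + 2*l²)/l)
S(Q) = 0 (S(Q) = (-4 + (2 + 2*(-4)))*0 = (-4 + (2 - 8))*0 = (-4 - 6)*0 = -10*0 = 0)
1/(S(-268) + 147²) = 1/(0 + 147²) = 1/(0 + 21609) = 1/21609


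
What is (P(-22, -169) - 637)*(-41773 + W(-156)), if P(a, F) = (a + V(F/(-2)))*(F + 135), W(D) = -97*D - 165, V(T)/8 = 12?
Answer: 84519318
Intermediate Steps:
V(T) = 96 (V(T) = 8*12 = 96)
W(D) = -165 - 97*D
P(a, F) = (96 + a)*(135 + F) (P(a, F) = (a + 96)*(F + 135) = (96 + a)*(135 + F))
(P(-22, -169) - 637)*(-41773 + W(-156)) = ((12960 + 96*(-169) + 135*(-22) - 169*(-22)) - 637)*(-41773 + (-165 - 97*(-156))) = ((12960 - 16224 - 2970 + 3718) - 637)*(-41773 + (-165 + 15132)) = (-2516 - 637)*(-41773 + 14967) = -3153*(-26806) = 84519318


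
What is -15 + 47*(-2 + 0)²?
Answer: 173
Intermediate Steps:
-15 + 47*(-2 + 0)² = -15 + 47*(-2)² = -15 + 47*4 = -15 + 188 = 173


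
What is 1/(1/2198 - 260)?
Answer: -2198/571479 ≈ -0.0038462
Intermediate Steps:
1/(1/2198 - 260) = 1/(-571479/2198) = -2198/571479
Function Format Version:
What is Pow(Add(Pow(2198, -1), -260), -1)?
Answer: Rational(-2198, 571479) ≈ -0.0038462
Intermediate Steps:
Pow(Add(Pow(2198, -1), -260), -1) = Pow(Add(Rational(1, 2198), -260), -1) = Pow(Rational(-571479, 2198), -1) = Rational(-2198, 571479)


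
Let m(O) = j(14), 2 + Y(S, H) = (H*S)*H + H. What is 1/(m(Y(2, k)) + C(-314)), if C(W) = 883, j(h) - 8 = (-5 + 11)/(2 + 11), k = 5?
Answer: 13/11589 ≈ 0.0011218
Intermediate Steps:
Y(S, H) = -2 + H + S*H**2 (Y(S, H) = -2 + ((H*S)*H + H) = -2 + (S*H**2 + H) = -2 + (H + S*H**2) = -2 + H + S*H**2)
j(h) = 110/13 (j(h) = 8 + (-5 + 11)/(2 + 11) = 8 + 6/13 = 110/13)
m(O) = 110/13
1/(m(Y(2, k)) + C(-314)) = 1/(110/13 + 883) = 1/(11589/13) = 13/11589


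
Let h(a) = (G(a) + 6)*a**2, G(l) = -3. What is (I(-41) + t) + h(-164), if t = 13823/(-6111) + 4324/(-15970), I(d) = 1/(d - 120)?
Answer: 90554560095484/1122315705 ≈ 80686.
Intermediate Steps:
h(a) = 3*a**2 (h(a) = (-3 + 6)*a**2 = 3*a**2)
I(d) = 1/(-120 + d)
t = -123588637/48796335 (t = 13823*(-1/6111) + 4324*(-1/15970) = -13823/6111 - 2162/7985 = -123588637/48796335 ≈ -2.5327)
(I(-41) + t) + h(-164) = (1/(-120 - 41) - 123588637/48796335) + 3*(-164)**2 = (1/(-161) - 123588637/48796335) + 3*26896 = (-1/161 - 123588637/48796335) + 80688 = -2849509556/1122315705 + 80688 = 90554560095484/1122315705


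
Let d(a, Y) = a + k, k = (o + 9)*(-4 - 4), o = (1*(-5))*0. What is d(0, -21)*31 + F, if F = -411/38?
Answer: -85227/38 ≈ -2242.8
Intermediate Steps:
o = 0 (o = -5*0 = 0)
F = -411/38 (F = -411*1/38 = -411/38 ≈ -10.816)
k = -72 (k = (0 + 9)*(-4 - 4) = 9*(-8) = -72)
d(a, Y) = -72 + a (d(a, Y) = a - 72 = -72 + a)
d(0, -21)*31 + F = (-72 + 0)*31 - 411/38 = -72*31 - 411/38 = -2232 - 411/38 = -85227/38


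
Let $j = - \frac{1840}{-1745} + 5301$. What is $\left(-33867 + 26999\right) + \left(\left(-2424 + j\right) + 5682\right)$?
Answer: $\frac{590527}{349} \approx 1692.1$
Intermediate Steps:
$j = \frac{1850417}{349}$ ($j = \left(-1840\right) \left(- \frac{1}{1745}\right) + 5301 = \frac{368}{349} + 5301 = \frac{1850417}{349} \approx 5302.1$)
$\left(-33867 + 26999\right) + \left(\left(-2424 + j\right) + 5682\right) = \left(-33867 + 26999\right) + \left(\left(-2424 + \frac{1850417}{349}\right) + 5682\right) = -6868 + \left(\frac{1004441}{349} + 5682\right) = -6868 + \frac{2987459}{349} = \frac{590527}{349}$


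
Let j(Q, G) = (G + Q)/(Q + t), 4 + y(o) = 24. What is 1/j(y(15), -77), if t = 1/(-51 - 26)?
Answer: -27/77 ≈ -0.35065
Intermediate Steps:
t = -1/77 (t = 1/(-77) = -1/77 ≈ -0.012987)
y(o) = 20 (y(o) = -4 + 24 = 20)
j(Q, G) = (G + Q)/(-1/77 + Q) (j(Q, G) = (G + Q)/(Q - 1/77) = (G + Q)/(-1/77 + Q))
1/j(y(15), -77) = 1/(77*(-77 + 20)/(-1 + 77*20)) = 1/(77*(-57)/(-1 + 1540)) = 1/(77*(-57)/1539) = 1/(77*(1/1539)*(-57)) = 1/(-77/27) = -27/77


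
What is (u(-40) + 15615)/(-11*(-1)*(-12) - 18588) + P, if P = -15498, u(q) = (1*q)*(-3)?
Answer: -19342553/1248 ≈ -15499.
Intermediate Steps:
u(q) = -3*q (u(q) = q*(-3) = -3*q)
(u(-40) + 15615)/(-11*(-1)*(-12) - 18588) + P = (-3*(-40) + 15615)/(-11*(-1)*(-12) - 18588) - 15498 = (120 + 15615)/(11*(-12) - 18588) - 15498 = 15735/(-132 - 18588) - 15498 = 15735/(-18720) - 15498 = 15735*(-1/18720) - 15498 = -1049/1248 - 15498 = -19342553/1248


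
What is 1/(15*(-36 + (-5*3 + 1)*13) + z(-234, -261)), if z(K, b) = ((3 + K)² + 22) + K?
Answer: 1/49879 ≈ 2.0049e-5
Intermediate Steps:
z(K, b) = 22 + K + (3 + K)² (z(K, b) = (22 + (3 + K)²) + K = 22 + K + (3 + K)²)
1/(15*(-36 + (-5*3 + 1)*13) + z(-234, -261)) = 1/(15*(-36 + (-5*3 + 1)*13) + (22 - 234 + (3 - 234)²)) = 1/(15*(-36 + (-15 + 1)*13) + (22 - 234 + (-231)²)) = 1/(15*(-36 - 14*13) + (22 - 234 + 53361)) = 1/(15*(-36 - 182) + 53149) = 1/(15*(-218) + 53149) = 1/(-3270 + 53149) = 1/49879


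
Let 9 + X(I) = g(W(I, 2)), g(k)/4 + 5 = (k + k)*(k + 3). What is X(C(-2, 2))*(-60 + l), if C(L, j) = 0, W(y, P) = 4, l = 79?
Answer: 3705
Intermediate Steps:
g(k) = -20 + 8*k*(3 + k) (g(k) = -20 + 4*((k + k)*(k + 3)) = -20 + 4*((2*k)*(3 + k)) = -20 + 4*(2*k*(3 + k)) = -20 + 8*k*(3 + k))
X(I) = 195 (X(I) = -9 + (-20 + 8*4² + 24*4) = -9 + (-20 + 8*16 + 96) = -9 + (-20 + 128 + 96) = -9 + 204 = 195)
X(C(-2, 2))*(-60 + l) = 195*(-60 + 79) = 195*19 = 3705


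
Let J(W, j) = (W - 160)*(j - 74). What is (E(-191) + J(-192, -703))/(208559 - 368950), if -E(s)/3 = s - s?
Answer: -3552/2083 ≈ -1.7052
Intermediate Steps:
E(s) = 0 (E(s) = -3*(s - s) = -3*0 = 0)
J(W, j) = (-160 + W)*(-74 + j)
(E(-191) + J(-192, -703))/(208559 - 368950) = (0 + (11840 - 160*(-703) - 74*(-192) - 192*(-703)))/(208559 - 368950) = (0 + (11840 + 112480 + 14208 + 134976))/(-160391) = (0 + 273504)*(-1/160391) = 273504*(-1/160391) = -3552/2083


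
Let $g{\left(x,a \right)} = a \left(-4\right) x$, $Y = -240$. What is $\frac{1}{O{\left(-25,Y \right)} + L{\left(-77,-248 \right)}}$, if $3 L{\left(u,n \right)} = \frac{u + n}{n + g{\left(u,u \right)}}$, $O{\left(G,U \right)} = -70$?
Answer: $- \frac{71892}{5032115} \approx -0.014287$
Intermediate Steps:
$g{\left(x,a \right)} = - 4 a x$
$L{\left(u,n \right)} = \frac{n + u}{3 \left(n - 4 u^{2}\right)}$ ($L{\left(u,n \right)} = \frac{\left(u + n\right) \frac{1}{n - 4 u u}}{3} = \frac{\left(n + u\right) \frac{1}{n - 4 u^{2}}}{3} = \frac{\frac{1}{n - 4 u^{2}} \left(n + u\right)}{3} = \frac{n + u}{3 \left(n - 4 u^{2}\right)}$)
$\frac{1}{O{\left(-25,Y \right)} + L{\left(-77,-248 \right)}} = \frac{1}{-70 + \frac{-248 - 77}{3 \left(-248 - 4 \left(-77\right)^{2}\right)}} = \frac{1}{-70 + \frac{1}{3} \frac{1}{-248 - 23716} \left(-325\right)} = \frac{1}{-70 + \frac{1}{3} \frac{1}{-23964} \left(-325\right)} = \frac{1}{-70 + \frac{1}{3} \left(- \frac{1}{23964}\right) \left(-325\right)} = \frac{1}{-70 + \frac{325}{71892}} = \frac{1}{- \frac{5032115}{71892}} = - \frac{71892}{5032115}$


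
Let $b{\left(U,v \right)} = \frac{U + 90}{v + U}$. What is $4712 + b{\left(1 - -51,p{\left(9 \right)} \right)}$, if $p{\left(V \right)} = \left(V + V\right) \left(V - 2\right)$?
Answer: $\frac{419439}{89} \approx 4712.8$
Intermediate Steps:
$p{\left(V \right)} = 2 V \left(-2 + V\right)$
$b{\left(U,v \right)} = \frac{90 + U}{U + v}$
$4712 + b{\left(1 - -51,p{\left(9 \right)} \right)} = 4712 + \frac{90 + \left(1 - -51\right)}{\left(1 - -51\right) + 2 \cdot 9 \left(-2 + 9\right)} = 4712 + \frac{90 + \left(1 + 51\right)}{\left(1 + 51\right) + 2 \cdot 9 \cdot 7} = 4712 + \frac{90 + 52}{52 + 126} = 4712 + \frac{1}{178} \cdot 142 = 4712 + \frac{71}{89} = \frac{419439}{89}$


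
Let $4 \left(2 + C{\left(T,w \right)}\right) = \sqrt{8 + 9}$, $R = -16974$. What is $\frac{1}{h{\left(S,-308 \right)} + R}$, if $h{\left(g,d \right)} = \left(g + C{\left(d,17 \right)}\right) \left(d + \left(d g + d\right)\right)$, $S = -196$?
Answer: $- \frac{5923935}{70184115045776} - \frac{7469 \sqrt{17}}{70184115045776} \approx -8.4844 \cdot 10^{-8}$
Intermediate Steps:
$C{\left(T,w \right)} = -2 + \frac{\sqrt{17}}{4}$ ($C{\left(T,w \right)} = -2 + \frac{\sqrt{8 + 9}}{4} = -2 + \frac{\sqrt{17}}{4}$)
$h{\left(g,d \right)} = \left(2 d + d g\right) \left(-2 + g + \frac{\sqrt{17}}{4}\right)$ ($h{\left(g,d \right)} = \left(g - \left(2 - \frac{\sqrt{17}}{4}\right)\right) \left(d + \left(d g + d\right)\right) = \left(-2 + g + \frac{\sqrt{17}}{4}\right) \left(d + \left(d + d g\right)\right) = \left(-2 + g + \frac{\sqrt{17}}{4}\right) \left(2 d + d g\right) = \left(2 d + d g\right) \left(-2 + g + \frac{\sqrt{17}}{4}\right)$)
$\frac{1}{h{\left(S,-308 \right)} + R} = \frac{1}{\frac{1}{4} \left(-308\right) \left(-16 + 2 \sqrt{17} + 4 \left(-196\right)^{2} - 196 \sqrt{17}\right) - 16974} = \frac{1}{\frac{1}{4} \left(-308\right) \left(-16 + 2 \sqrt{17} + 4 \cdot 38416 - 196 \sqrt{17}\right) - 16974} = \frac{1}{\frac{1}{4} \left(-308\right) \left(-16 + 2 \sqrt{17} + 153664 - 196 \sqrt{17}\right) - 16974} = \frac{1}{\frac{1}{4} \left(-308\right) \left(153648 - 194 \sqrt{17}\right) - 16974} = \frac{1}{\left(-11830896 + 14938 \sqrt{17}\right) - 16974} = \frac{1}{-11847870 + 14938 \sqrt{17}}$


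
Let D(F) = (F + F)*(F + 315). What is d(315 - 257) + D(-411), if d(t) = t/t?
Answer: 78913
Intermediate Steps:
D(F) = 2*F*(315 + F) (D(F) = (2*F)*(315 + F) = 2*F*(315 + F))
d(t) = 1
d(315 - 257) + D(-411) = 1 + 2*(-411)*(315 - 411) = 1 + 2*(-411)*(-96) = 1 + 78912 = 78913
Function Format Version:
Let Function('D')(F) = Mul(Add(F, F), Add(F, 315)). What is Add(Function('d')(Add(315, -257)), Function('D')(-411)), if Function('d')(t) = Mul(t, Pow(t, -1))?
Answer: 78913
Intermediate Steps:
Function('D')(F) = Mul(2, F, Add(315, F)) (Function('D')(F) = Mul(Mul(2, F), Add(315, F)) = Mul(2, F, Add(315, F)))
Function('d')(t) = 1
Add(Function('d')(Add(315, -257)), Function('D')(-411)) = Add(1, Mul(2, -411, Add(315, -411))) = Add(1, Mul(2, -411, -96)) = Add(1, 78912) = 78913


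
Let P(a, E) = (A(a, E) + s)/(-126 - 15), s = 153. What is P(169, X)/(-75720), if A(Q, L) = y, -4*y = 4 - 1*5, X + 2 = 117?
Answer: 613/42706080 ≈ 1.4354e-5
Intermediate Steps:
X = 115 (X = -2 + 117 = 115)
y = ¼ (y = -(4 - 1*5)/4 = -(4 - 5)/4 = -¼*(-1) = ¼ ≈ 0.25000)
A(Q, L) = ¼
P(a, E) = -613/564 (P(a, E) = (¼ + 153)/(-126 - 15) = (613/4)/(-141) = (613/4)*(-1/141) = -613/564)
P(169, X)/(-75720) = -613/564/(-75720) = -613/564*(-1/75720) = 613/42706080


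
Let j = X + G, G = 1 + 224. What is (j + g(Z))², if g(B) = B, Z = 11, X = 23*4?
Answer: 107584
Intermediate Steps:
G = 225
X = 92
j = 317 (j = 92 + 225 = 317)
(j + g(Z))² = (317 + 11)² = 328² = 107584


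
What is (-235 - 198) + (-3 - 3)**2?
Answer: -397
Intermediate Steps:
(-235 - 198) + (-3 - 3)**2 = -433 + (-6)**2 = -433 + 36 = -397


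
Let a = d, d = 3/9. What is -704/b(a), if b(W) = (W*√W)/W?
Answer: -704*√3 ≈ -1219.4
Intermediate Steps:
d = ⅓ (d = 3*(⅑) = ⅓ ≈ 0.33333)
a = ⅓ ≈ 0.33333
b(W) = √W (b(W) = W^(3/2)/W = √W)
-704/b(a) = -704/(√(⅓)) = -704/(√3/3) = -704*√3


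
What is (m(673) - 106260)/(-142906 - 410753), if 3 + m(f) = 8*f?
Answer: 100879/553659 ≈ 0.18220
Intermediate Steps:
m(f) = -3 + 8*f
(m(673) - 106260)/(-142906 - 410753) = ((-3 + 8*673) - 106260)/(-142906 - 410753) = ((-3 + 5384) - 106260)/(-553659) = (5381 - 106260)*(-1/553659) = -100879*(-1/553659) = 100879/553659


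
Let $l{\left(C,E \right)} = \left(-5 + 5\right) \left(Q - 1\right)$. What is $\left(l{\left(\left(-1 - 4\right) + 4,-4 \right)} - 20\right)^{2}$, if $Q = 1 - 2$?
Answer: $400$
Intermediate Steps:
$Q = -1$
$l{\left(C,E \right)} = 0$ ($l{\left(C,E \right)} = \left(-5 + 5\right) \left(-1 - 1\right) = 0 \left(-2\right) = 0$)
$\left(l{\left(\left(-1 - 4\right) + 4,-4 \right)} - 20\right)^{2} = \left(0 - 20\right)^{2} = \left(-20\right)^{2} = 400$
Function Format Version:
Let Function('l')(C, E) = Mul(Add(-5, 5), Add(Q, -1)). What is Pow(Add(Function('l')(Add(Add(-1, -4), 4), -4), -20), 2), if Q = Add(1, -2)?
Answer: 400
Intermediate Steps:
Q = -1
Function('l')(C, E) = 0 (Function('l')(C, E) = Mul(Add(-5, 5), Add(-1, -1)) = Mul(0, -2) = 0)
Pow(Add(Function('l')(Add(Add(-1, -4), 4), -4), -20), 2) = Pow(Add(0, -20), 2) = Pow(-20, 2) = 400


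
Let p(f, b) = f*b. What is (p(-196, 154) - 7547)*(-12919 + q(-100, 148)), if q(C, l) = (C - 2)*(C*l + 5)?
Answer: -56452028001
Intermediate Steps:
q(C, l) = (-2 + C)*(5 + C*l)
p(f, b) = b*f
(p(-196, 154) - 7547)*(-12919 + q(-100, 148)) = (154*(-196) - 7547)*(-12919 + (-10 + 5*(-100) + 148*(-100)**2 - 2*(-100)*148)) = (-30184 - 7547)*(-12919 + (-10 - 500 + 148*10000 + 29600)) = -37731*(-12919 + (-10 - 500 + 1480000 + 29600)) = -37731*(-12919 + 1509090) = -37731*1496171 = -56452028001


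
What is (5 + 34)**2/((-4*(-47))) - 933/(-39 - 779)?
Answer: 709791/76892 ≈ 9.2310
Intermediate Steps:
(5 + 34)**2/((-4*(-47))) - 933/(-39 - 779) = 39**2/188 - 933/(-818) = 1521*(1/188) - 933*(-1/818) = 1521/188 + 933/818 = 709791/76892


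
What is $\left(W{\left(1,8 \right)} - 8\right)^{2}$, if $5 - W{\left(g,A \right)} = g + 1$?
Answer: $25$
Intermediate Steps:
$W{\left(g,A \right)} = 4 - g$ ($W{\left(g,A \right)} = 5 - \left(g + 1\right) = 5 - \left(1 + g\right) = 4 - g$)
$\left(W{\left(1,8 \right)} - 8\right)^{2} = \left(\left(4 - 1\right) - 8\right)^{2} = \left(3 - 8\right)^{2} = \left(-5\right)^{2} = 25$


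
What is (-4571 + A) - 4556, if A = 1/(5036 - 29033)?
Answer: -219020620/23997 ≈ -9127.0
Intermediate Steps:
A = -1/23997 (A = 1/(-23997) = -1/23997 ≈ -4.1672e-5)
(-4571 + A) - 4556 = (-4571 - 1/23997) - 4556 = -109690288/23997 - 4556 = -219020620/23997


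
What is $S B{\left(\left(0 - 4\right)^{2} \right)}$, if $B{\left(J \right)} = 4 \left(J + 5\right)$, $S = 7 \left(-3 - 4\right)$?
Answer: $-4116$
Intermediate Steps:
$S = -49$ ($S = 7 \left(-7\right) = -49$)
$B{\left(J \right)} = 20 + 4 J$ ($B{\left(J \right)} = 4 \left(5 + J\right) = 20 + 4 J$)
$S B{\left(\left(0 - 4\right)^{2} \right)} = - 49 \left(20 + 4 \left(0 - 4\right)^{2}\right) = - 49 \left(20 + 4 \left(-4\right)^{2}\right) = - 49 \left(20 + 4 \cdot 16\right) = - 49 \left(20 + 64\right) = \left(-49\right) 84 = -4116$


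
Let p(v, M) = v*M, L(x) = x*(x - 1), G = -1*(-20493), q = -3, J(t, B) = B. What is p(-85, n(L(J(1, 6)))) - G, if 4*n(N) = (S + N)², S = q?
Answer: -143937/4 ≈ -35984.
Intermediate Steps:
G = 20493
L(x) = x*(-1 + x)
S = -3
n(N) = (-3 + N)²/4
p(v, M) = M*v
p(-85, n(L(J(1, 6)))) - G = ((-3 + 6*(-1 + 6))²/4)*(-85) - 1*20493 = ((-3 + 6*5)²/4)*(-85) - 20493 = ((-3 + 30)²/4)*(-85) - 20493 = ((¼)*27²)*(-85) - 20493 = ((¼)*729)*(-85) - 20493 = (729/4)*(-85) - 20493 = -61965/4 - 20493 = -143937/4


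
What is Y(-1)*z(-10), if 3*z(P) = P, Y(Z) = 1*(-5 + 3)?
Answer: 20/3 ≈ 6.6667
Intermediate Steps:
Y(Z) = -2 (Y(Z) = 1*(-2) = -2)
z(P) = P/3
Y(-1)*z(-10) = -2*(-10)/3 = -2*(-10/3) = 20/3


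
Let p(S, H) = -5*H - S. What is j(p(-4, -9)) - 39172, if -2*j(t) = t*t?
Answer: -80745/2 ≈ -40373.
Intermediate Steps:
p(S, H) = -S - 5*H
j(t) = -t²/2 (j(t) = -t*t/2 = -t²/2)
j(p(-4, -9)) - 39172 = -(-1*(-4) - 5*(-9))²/2 - 39172 = -(4 + 45)²/2 - 39172 = -½*49² - 39172 = -½*2401 - 39172 = -2401/2 - 39172 = -80745/2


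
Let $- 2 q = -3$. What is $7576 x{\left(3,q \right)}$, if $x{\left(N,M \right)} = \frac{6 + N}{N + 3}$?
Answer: $11364$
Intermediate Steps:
$q = \frac{3}{2}$ ($q = \left(- \frac{1}{2}\right) \left(-3\right) = \frac{3}{2} \approx 1.5$)
$x{\left(N,M \right)} = \frac{6 + N}{3 + N}$
$7576 x{\left(3,q \right)} = 7576 \frac{6 + 3}{3 + 3} = 7576 \cdot \frac{1}{6} \cdot 9 = 7576 \cdot \frac{3}{2} = 11364$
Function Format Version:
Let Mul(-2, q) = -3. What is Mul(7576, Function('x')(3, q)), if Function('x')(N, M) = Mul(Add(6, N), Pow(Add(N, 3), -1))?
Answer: 11364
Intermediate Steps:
q = Rational(3, 2) (q = Mul(Rational(-1, 2), -3) = Rational(3, 2) ≈ 1.5000)
Function('x')(N, M) = Mul(Pow(Add(3, N), -1), Add(6, N)) (Function('x')(N, M) = Mul(Add(6, N), Pow(Add(3, N), -1)) = Mul(Pow(Add(3, N), -1), Add(6, N)))
Mul(7576, Function('x')(3, q)) = Mul(7576, Mul(Pow(Add(3, 3), -1), Add(6, 3))) = Mul(7576, Mul(Pow(6, -1), 9)) = Mul(7576, Mul(Rational(1, 6), 9)) = Mul(7576, Rational(3, 2)) = 11364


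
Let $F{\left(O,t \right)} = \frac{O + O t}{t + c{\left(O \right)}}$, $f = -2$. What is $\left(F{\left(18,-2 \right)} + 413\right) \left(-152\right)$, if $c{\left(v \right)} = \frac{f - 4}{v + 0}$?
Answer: $- \frac{447640}{7} \approx -63949.0$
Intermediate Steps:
$c{\left(v \right)} = - \frac{6}{v}$ ($c{\left(v \right)} = \frac{-2 - 4}{v + 0} = - \frac{6}{v}$)
$F{\left(O,t \right)} = \frac{O + O t}{t - \frac{6}{O}}$
$\left(F{\left(18,-2 \right)} + 413\right) \left(-152\right) = \left(\frac{18^{2} \left(1 - 2\right)}{-6 + 18 \left(-2\right)} + 413\right) \left(-152\right) = \left(324 \frac{1}{-6 - 36} \left(-1\right) + 413\right) \left(-152\right) = \left(324 \frac{1}{-42} \left(-1\right) + 413\right) \left(-152\right) = \left(324 \left(- \frac{1}{42}\right) \left(-1\right) + 413\right) \left(-152\right) = \left(\frac{54}{7} + 413\right) \left(-152\right) = \frac{2945}{7} \left(-152\right) = - \frac{447640}{7}$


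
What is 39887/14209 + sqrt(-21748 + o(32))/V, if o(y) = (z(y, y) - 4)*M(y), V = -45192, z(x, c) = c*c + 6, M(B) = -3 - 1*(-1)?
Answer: 39887/14209 - 5*I*sqrt(238)/22596 ≈ 2.8072 - 0.0034137*I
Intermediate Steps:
M(B) = -2 (M(B) = -3 + 1 = -2)
z(x, c) = 6 + c**2 (z(x, c) = c**2 + 6 = 6 + c**2)
o(y) = -4 - 2*y**2 (o(y) = ((6 + y**2) - 4)*(-2) = (2 + y**2)*(-2) = -4 - 2*y**2)
39887/14209 + sqrt(-21748 + o(32))/V = 39887/14209 + sqrt(-21748 + (-4 - 2*32**2))/(-45192) = 39887*(1/14209) + sqrt(-21748 + (-4 - 2*1024))*(-1/45192) = 39887/14209 + sqrt(-21748 + (-4 - 2048))*(-1/45192) = 39887/14209 + sqrt(-21748 - 2052)*(-1/45192) = 39887/14209 + sqrt(-23800)*(-1/45192) = 39887/14209 + (10*I*sqrt(238))*(-1/45192) = 39887/14209 - 5*I*sqrt(238)/22596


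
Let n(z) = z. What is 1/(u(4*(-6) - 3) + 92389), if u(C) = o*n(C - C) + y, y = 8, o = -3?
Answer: 1/92397 ≈ 1.0823e-5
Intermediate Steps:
u(C) = 8 (u(C) = -3*(C - C) + 8 = -3*0 + 8 = 0 + 8 = 8)
1/(u(4*(-6) - 3) + 92389) = 1/(8 + 92389) = 1/92397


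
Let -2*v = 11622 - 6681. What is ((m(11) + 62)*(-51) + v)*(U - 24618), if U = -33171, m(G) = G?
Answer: 715832343/2 ≈ 3.5792e+8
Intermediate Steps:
v = -4941/2 (v = -(11622 - 6681)/2 = -1/2*4941 = -4941/2 ≈ -2470.5)
((m(11) + 62)*(-51) + v)*(U - 24618) = ((11 + 62)*(-51) - 4941/2)*(-33171 - 24618) = (73*(-51) - 4941/2)*(-57789) = (-3723 - 4941/2)*(-57789) = -12387/2*(-57789) = 715832343/2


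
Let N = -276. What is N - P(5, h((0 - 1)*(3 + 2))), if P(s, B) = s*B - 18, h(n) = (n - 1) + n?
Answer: -203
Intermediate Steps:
h(n) = -1 + 2*n (h(n) = (-1 + n) + n = -1 + 2*n)
P(s, B) = -18 + B*s (P(s, B) = B*s - 18 = -18 + B*s)
N - P(5, h((0 - 1)*(3 + 2))) = -276 - (-18 + (-1 + 2*((0 - 1)*(3 + 2)))*5) = -276 - (-18 + (-1 + 2*(-1*5))*5) = -276 - (-18 + (-1 + 2*(-5))*5) = -276 - (-18 + (-1 - 10)*5) = -276 - (-18 - 11*5) = -276 - (-18 - 55) = -276 - 1*(-73) = -276 + 73 = -203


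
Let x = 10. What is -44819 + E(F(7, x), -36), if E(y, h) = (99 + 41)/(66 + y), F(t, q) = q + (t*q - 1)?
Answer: -1299723/29 ≈ -44818.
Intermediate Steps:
F(t, q) = -1 + q + q*t (F(t, q) = q + (q*t - 1) = q + (-1 + q*t) = -1 + q + q*t)
E(y, h) = 140/(66 + y)
-44819 + E(F(7, x), -36) = -44819 + 140/(66 + (-1 + 10 + 10*7)) = -44819 + 140/(66 + (-1 + 10 + 70)) = -44819 + 140/(66 + 79) = -44819 + 140/145 = -44819 + 140*(1/145) = -44819 + 28/29 = -1299723/29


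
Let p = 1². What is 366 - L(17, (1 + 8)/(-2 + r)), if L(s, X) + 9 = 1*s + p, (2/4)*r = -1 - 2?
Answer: 357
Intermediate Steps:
p = 1
r = -6 (r = 2*(-1 - 2) = 2*(-3) = -6)
L(s, X) = -8 + s (L(s, X) = -9 + (1*s + 1) = -9 + (s + 1) = -9 + (1 + s) = -8 + s)
366 - L(17, (1 + 8)/(-2 + r)) = 366 - (-8 + 17) = 366 - 1*9 = 366 - 9 = 357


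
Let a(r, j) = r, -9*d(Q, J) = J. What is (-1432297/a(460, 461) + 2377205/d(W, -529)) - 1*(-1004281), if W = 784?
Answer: 11020247049/10580 ≈ 1.0416e+6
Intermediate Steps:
d(Q, J) = -J/9
(-1432297/a(460, 461) + 2377205/d(W, -529)) - 1*(-1004281) = (-1432297/460 + 2377205/((-⅑*(-529)))) - 1*(-1004281) = (-1432297*1/460 + 2377205/(529/9)) + 1004281 = (-1432297/460 + 2377205*(9/529)) + 1004281 = (-1432297/460 + 21394845/529) + 1004281 = 394954069/10580 + 1004281 = 11020247049/10580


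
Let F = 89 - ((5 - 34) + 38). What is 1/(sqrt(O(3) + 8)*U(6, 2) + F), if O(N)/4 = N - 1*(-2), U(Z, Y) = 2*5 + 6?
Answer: -5/48 + sqrt(7)/24 ≈ 0.0060730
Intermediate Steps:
U(Z, Y) = 16 (U(Z, Y) = 10 + 6 = 16)
O(N) = 8 + 4*N (O(N) = 4*(N - 1*(-2)) = 4*(N + 2) = 4*(2 + N) = 8 + 4*N)
F = 80 (F = 89 - (-29 + 38) = 89 - 1*9 = 89 - 9 = 80)
1/(sqrt(O(3) + 8)*U(6, 2) + F) = 1/(sqrt((8 + 4*3) + 8)*16 + 80) = 1/(sqrt((8 + 12) + 8)*16 + 80) = 1/(sqrt(20 + 8)*16 + 80) = 1/(sqrt(28)*16 + 80) = 1/((2*sqrt(7))*16 + 80) = 1/(32*sqrt(7) + 80) = 1/(80 + 32*sqrt(7))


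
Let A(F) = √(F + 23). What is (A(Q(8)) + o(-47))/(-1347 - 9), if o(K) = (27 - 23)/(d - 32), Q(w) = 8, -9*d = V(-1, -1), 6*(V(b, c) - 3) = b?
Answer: 18/197185 - √31/1356 ≈ -0.0040147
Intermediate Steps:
V(b, c) = 3 + b/6
d = -17/54 (d = -(3 + (⅙)*(-1))/9 = -(3 - ⅙)/9 = -⅑*17/6 = -17/54 ≈ -0.31481)
o(K) = -216/1745 (o(K) = (27 - 23)/(-17/54 - 32) = 4/(-1745/54) = 4*(-54/1745) = -216/1745)
A(F) = √(23 + F)
(A(Q(8)) + o(-47))/(-1347 - 9) = (√(23 + 8) - 216/1745)/(-1347 - 9) = (√31 - 216/1745)/(-1356) = (-216/1745 + √31)*(-1/1356) = 18/197185 - √31/1356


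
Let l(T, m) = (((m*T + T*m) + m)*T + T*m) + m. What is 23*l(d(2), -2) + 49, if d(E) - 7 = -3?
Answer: -1837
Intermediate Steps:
d(E) = 4 (d(E) = 7 - 3 = 4)
l(T, m) = m + T*m + T*(m + 2*T*m) (l(T, m) = (((T*m + T*m) + m)*T + T*m) + m = ((2*T*m + m)*T + T*m) + m = ((m + 2*T*m)*T + T*m) + m = (T*(m + 2*T*m) + T*m) + m = (T*m + T*(m + 2*T*m)) + m = m + T*m + T*(m + 2*T*m))
23*l(d(2), -2) + 49 = 23*(-2*(1 + 2*4 + 2*4²)) + 49 = 23*(-2*(1 + 8 + 2*16)) + 49 = 23*(-2*(1 + 8 + 32)) + 49 = 23*(-2*41) + 49 = 23*(-82) + 49 = -1886 + 49 = -1837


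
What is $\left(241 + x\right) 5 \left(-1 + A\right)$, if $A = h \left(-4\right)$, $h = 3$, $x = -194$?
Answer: $-3055$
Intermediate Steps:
$A = -12$ ($A = 3 \left(-4\right) = -12$)
$\left(241 + x\right) 5 \left(-1 + A\right) = \left(241 - 194\right) 5 \left(-1 - 12\right) = 47 \cdot 5 \left(-13\right) = 47 \left(-65\right) = -3055$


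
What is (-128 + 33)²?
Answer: 9025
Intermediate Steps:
(-128 + 33)² = (-95)² = 9025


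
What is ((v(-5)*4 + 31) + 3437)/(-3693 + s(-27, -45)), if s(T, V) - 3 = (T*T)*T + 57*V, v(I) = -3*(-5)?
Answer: -196/1441 ≈ -0.13602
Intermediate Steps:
v(I) = 15
s(T, V) = 3 + T**3 + 57*V (s(T, V) = 3 + ((T*T)*T + 57*V) = 3 + (T**2*T + 57*V) = 3 + (T**3 + 57*V) = 3 + T**3 + 57*V)
((v(-5)*4 + 31) + 3437)/(-3693 + s(-27, -45)) = ((15*4 + 31) + 3437)/(-3693 + (3 + (-27)**3 + 57*(-45))) = ((60 + 31) + 3437)/(-3693 + (3 - 19683 - 2565)) = (91 + 3437)/(-3693 - 22245) = 3528/(-25938) = 3528*(-1/25938) = -196/1441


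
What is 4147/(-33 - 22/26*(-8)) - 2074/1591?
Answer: -7861785/49321 ≈ -159.40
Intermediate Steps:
4147/(-33 - 22/26*(-8)) - 2074/1591 = 4147/(-33 - 22*1/26*(-8)) - 2074*1/1591 = 4147/(-33 - 11/13*(-8)) - 2074/1591 = 4147/(-33 + 88/13) - 2074/1591 = 4147/(-341/13) - 2074/1591 = 4147*(-13/341) - 2074/1591 = -4901/31 - 2074/1591 = -7861785/49321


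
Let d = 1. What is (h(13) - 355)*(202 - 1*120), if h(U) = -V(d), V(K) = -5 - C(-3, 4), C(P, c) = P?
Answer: -28946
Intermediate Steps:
V(K) = -2 (V(K) = -5 - 1*(-3) = -5 + 3 = -2)
h(U) = 2 (h(U) = -1*(-2) = 2)
(h(13) - 355)*(202 - 1*120) = (2 - 355)*(202 - 1*120) = -353*(202 - 120) = -353*82 = -28946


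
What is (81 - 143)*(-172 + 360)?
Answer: -11656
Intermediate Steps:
(81 - 143)*(-172 + 360) = -62*188 = -11656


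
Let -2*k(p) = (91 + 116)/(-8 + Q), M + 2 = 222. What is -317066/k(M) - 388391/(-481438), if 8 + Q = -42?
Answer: -17707043628391/99657666 ≈ -1.7768e+5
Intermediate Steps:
Q = -50 (Q = -8 - 42 = -50)
M = 220 (M = -2 + 222 = 220)
k(p) = 207/116 (k(p) = -(91 + 116)/(2*(-8 - 50)) = -207/(2*(-58)) = -207*(-1)/(2*58) = -½*(-207/58) = 207/116)
-317066/k(M) - 388391/(-481438) = -317066/207/116 - 388391/(-481438) = -317066*116/207 - 388391*(-1/481438) = -36779656/207 + 388391/481438 = -17707043628391/99657666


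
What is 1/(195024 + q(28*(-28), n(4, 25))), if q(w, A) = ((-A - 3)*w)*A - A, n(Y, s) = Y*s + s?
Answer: 1/12738899 ≈ 7.8500e-8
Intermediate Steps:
n(Y, s) = s + Y*s
q(w, A) = -A + A*w*(-3 - A) (q(w, A) = ((-3 - A)*w)*A - A = (w*(-3 - A))*A - A = A*w*(-3 - A) - A = -A + A*w*(-3 - A))
1/(195024 + q(28*(-28), n(4, 25))) = 1/(195024 - 25*(1 + 4)*(1 + 3*(28*(-28)) + (25*(1 + 4))*(28*(-28)))) = 1/(195024 - 25*5*(1 + 3*(-784) + (25*5)*(-784))) = 1/(195024 - 1*125*(1 - 2352 + 125*(-784))) = 1/(195024 - 1*125*(1 - 2352 - 98000)) = 1/(195024 - 1*125*(-100351)) = 1/(195024 + 12543875) = 1/12738899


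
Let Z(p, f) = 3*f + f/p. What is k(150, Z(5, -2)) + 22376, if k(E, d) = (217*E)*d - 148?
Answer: -186092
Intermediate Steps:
k(E, d) = -148 + 217*E*d (k(E, d) = 217*E*d - 148 = -148 + 217*E*d)
k(150, Z(5, -2)) + 22376 = (-148 + 217*150*(3*(-2) - 2/5)) + 22376 = (-148 + 217*150*(-6 - 2*⅕)) + 22376 = (-148 + 217*150*(-6 - ⅖)) + 22376 = (-148 + 217*150*(-32/5)) + 22376 = (-148 - 208320) + 22376 = -208468 + 22376 = -186092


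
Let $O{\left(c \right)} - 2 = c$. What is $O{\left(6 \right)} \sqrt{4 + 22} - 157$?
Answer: $-157 + 8 \sqrt{26} \approx -116.21$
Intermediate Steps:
$O{\left(c \right)} = 2 + c$
$O{\left(6 \right)} \sqrt{4 + 22} - 157 = \left(2 + 6\right) \sqrt{4 + 22} - 157 = 8 \sqrt{26} - 157 = -157 + 8 \sqrt{26}$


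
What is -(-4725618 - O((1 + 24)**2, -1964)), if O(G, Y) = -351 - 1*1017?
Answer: 4724250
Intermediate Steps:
O(G, Y) = -1368 (O(G, Y) = -351 - 1017 = -1368)
-(-4725618 - O((1 + 24)**2, -1964)) = -(-4725618 - 1*(-1368)) = -(-4725618 + 1368) = -1*(-4724250) = 4724250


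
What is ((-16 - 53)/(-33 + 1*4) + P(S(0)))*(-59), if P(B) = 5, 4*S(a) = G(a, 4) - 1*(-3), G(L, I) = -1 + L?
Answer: -12626/29 ≈ -435.38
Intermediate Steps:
S(a) = 1/2 + a/4 (S(a) = ((-1 + a) - 1*(-3))/4 = ((-1 + a) + 3)/4 = (2 + a)/4 = 1/2 + a/4)
((-16 - 53)/(-33 + 1*4) + P(S(0)))*(-59) = ((-16 - 53)/(-33 + 1*4) + 5)*(-59) = (-69/(-33 + 4) + 5)*(-59) = (-69/(-29) + 5)*(-59) = (-69*(-1/29) + 5)*(-59) = (69/29 + 5)*(-59) = (214/29)*(-59) = -12626/29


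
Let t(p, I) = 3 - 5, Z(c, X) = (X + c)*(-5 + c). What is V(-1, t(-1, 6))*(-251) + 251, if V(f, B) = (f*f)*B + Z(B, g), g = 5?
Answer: 6024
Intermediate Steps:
Z(c, X) = (-5 + c)*(X + c)
t(p, I) = -2
V(f, B) = -25 + B² + B*f² (V(f, B) = (f*f)*B + (B² - 5*5 - 5*B + 5*B) = f²*B + (B² - 25 - 5*B + 5*B) = B*f² + (-25 + B²) = -25 + B² + B*f²)
V(-1, t(-1, 6))*(-251) + 251 = (-25 + (-2)² - 2*(-1)²)*(-251) + 251 = (-25 + 4 - 2*1)*(-251) + 251 = (-25 + 4 - 2)*(-251) + 251 = -23*(-251) + 251 = 5773 + 251 = 6024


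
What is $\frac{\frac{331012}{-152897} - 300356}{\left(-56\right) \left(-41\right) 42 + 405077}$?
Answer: $- \frac{45923862344}{76679221573} \approx -0.59891$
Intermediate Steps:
$\frac{\frac{331012}{-152897} - 300356}{\left(-56\right) \left(-41\right) 42 + 405077} = \frac{331012 \left(- \frac{1}{152897}\right) - 300356}{2296 \cdot 42 + 405077} = \frac{- \frac{331012}{152897} - 300356}{96432 + 405077} = - \frac{45923862344}{152897 \cdot 501509} = \left(- \frac{45923862344}{152897}\right) \frac{1}{501509} = - \frac{45923862344}{76679221573}$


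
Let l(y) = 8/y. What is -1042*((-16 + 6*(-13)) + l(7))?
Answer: 677300/7 ≈ 96757.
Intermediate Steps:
-1042*((-16 + 6*(-13)) + l(7)) = -1042*((-16 + 6*(-13)) + 8/7) = -1042*((-16 - 78) + 8*(⅐)) = -1042*(-94 + 8/7) = -1042*(-650/7) = 677300/7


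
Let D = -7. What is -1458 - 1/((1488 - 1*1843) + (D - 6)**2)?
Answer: -271187/186 ≈ -1458.0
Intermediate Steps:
-1458 - 1/((1488 - 1*1843) + (D - 6)**2) = -1458 - 1/((1488 - 1*1843) + (-7 - 6)**2) = -1458 - 1/((1488 - 1843) + (-13)**2) = -1458 - 1/(-355 + 169) = -1458 - 1/(-186) = -1458 - 1*(-1/186) = -1458 + 1/186 = -271187/186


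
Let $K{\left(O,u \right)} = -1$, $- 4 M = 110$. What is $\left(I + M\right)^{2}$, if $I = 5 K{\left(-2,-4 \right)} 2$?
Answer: $\frac{5625}{4} \approx 1406.3$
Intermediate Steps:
$M = - \frac{55}{2}$ ($M = \left(- \frac{1}{4}\right) 110 = - \frac{55}{2} \approx -27.5$)
$I = -10$ ($I = 5 \left(-1\right) 2 = \left(-5\right) 2 = -10$)
$\left(I + M\right)^{2} = \left(-10 - \frac{55}{2}\right)^{2} = \left(- \frac{75}{2}\right)^{2} = \frac{5625}{4}$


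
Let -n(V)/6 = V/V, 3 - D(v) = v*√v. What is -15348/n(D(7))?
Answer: 2558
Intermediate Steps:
D(v) = 3 - v^(3/2) (D(v) = 3 - v*√v = 3 - v^(3/2))
n(V) = -6 (n(V) = -6*V/V = -6*1 = -6)
-15348/n(D(7)) = -15348/(-6) = -15348*(-⅙) = 2558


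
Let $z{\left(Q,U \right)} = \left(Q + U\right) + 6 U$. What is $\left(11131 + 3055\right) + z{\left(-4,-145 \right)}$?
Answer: $13167$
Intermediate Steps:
$z{\left(Q,U \right)} = Q + 7 U$
$\left(11131 + 3055\right) + z{\left(-4,-145 \right)} = \left(11131 + 3055\right) + \left(-4 + 7 \left(-145\right)\right) = 14186 - 1019 = 13167$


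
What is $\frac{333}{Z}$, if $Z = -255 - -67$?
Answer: $- \frac{333}{188} \approx -1.7713$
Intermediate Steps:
$Z = -188$ ($Z = -255 + 67 = -188$)
$\frac{333}{Z} = \frac{333}{-188} = 333 \left(- \frac{1}{188}\right) = - \frac{333}{188}$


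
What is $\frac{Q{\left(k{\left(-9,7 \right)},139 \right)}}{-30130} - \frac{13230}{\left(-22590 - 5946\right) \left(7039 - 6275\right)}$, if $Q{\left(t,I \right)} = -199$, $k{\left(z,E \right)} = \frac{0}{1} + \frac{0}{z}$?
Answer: $\frac{394759933}{54739942960} \approx 0.0072116$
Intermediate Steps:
$k{\left(z,E \right)} = 0$ ($k{\left(z,E \right)} = 0 \cdot 1 + 0 = 0 + 0 = 0$)
$\frac{Q{\left(k{\left(-9,7 \right)},139 \right)}}{-30130} - \frac{13230}{\left(-22590 - 5946\right) \left(7039 - 6275\right)} = - \frac{199}{-30130} - \frac{13230}{\left(-22590 - 5946\right) \left(7039 - 6275\right)} = \left(-199\right) \left(- \frac{1}{30130}\right) - \frac{13230}{\left(-28536\right) 764} = \frac{199}{30130} - \frac{13230}{-21801504} = \frac{199}{30130} - - \frac{2205}{3633584} = \frac{199}{30130} + \frac{2205}{3633584} = \frac{394759933}{54739942960}$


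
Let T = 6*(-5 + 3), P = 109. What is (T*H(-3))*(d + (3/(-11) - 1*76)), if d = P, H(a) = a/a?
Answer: -4320/11 ≈ -392.73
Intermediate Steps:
H(a) = 1
T = -12 (T = 6*(-2) = -12)
d = 109
(T*H(-3))*(d + (3/(-11) - 1*76)) = (-12*1)*(109 + (3/(-11) - 1*76)) = -12*(109 + (3*(-1/11) - 76)) = -12*(109 + (-3/11 - 76)) = -12*(109 - 839/11) = -12*360/11 = -4320/11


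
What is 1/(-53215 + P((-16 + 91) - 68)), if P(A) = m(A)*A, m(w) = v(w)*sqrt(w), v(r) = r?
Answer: -53215/2831819418 - 49*sqrt(7)/2831819418 ≈ -1.8838e-5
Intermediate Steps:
m(w) = w**(3/2) (m(w) = w*sqrt(w) = w**(3/2))
P(A) = A**(5/2) (P(A) = A**(3/2)*A = A**(5/2))
1/(-53215 + P((-16 + 91) - 68)) = 1/(-53215 + ((-16 + 91) - 68)**(5/2)) = 1/(-53215 + (75 - 68)**(5/2)) = 1/(-53215 + 7**(5/2)) = 1/(-53215 + 49*sqrt(7))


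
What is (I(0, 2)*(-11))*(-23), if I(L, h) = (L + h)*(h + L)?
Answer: 1012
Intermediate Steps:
I(L, h) = (L + h)**2 (I(L, h) = (L + h)*(L + h) = (L + h)**2)
(I(0, 2)*(-11))*(-23) = ((0 + 2)**2*(-11))*(-23) = (2**2*(-11))*(-23) = (4*(-11))*(-23) = -44*(-23) = 1012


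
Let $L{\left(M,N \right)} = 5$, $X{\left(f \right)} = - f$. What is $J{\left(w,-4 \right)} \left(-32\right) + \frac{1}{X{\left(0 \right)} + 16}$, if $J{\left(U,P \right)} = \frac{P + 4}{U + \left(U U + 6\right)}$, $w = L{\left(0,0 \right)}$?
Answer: $\frac{1}{16} \approx 0.0625$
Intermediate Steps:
$w = 5$
$J{\left(U,P \right)} = \frac{4 + P}{6 + U + U^{2}}$ ($J{\left(U,P \right)} = \frac{4 + P}{U + \left(U^{2} + 6\right)} = \frac{4 + P}{U + \left(6 + U^{2}\right)} = \frac{4 + P}{6 + U + U^{2}}$)
$J{\left(w,-4 \right)} \left(-32\right) + \frac{1}{X{\left(0 \right)} + 16} = \frac{4 - 4}{6 + 5 + 5^{2}} \left(-32\right) + \frac{1}{\left(-1\right) 0 + 16} = \frac{1}{6 + 5 + 25} \cdot 0 \left(-32\right) + \frac{1}{0 + 16} = \frac{1}{36} \cdot 0 \left(-32\right) + \frac{1}{16} = 0 \left(-32\right) + \frac{1}{16} = 0 + \frac{1}{16} = \frac{1}{16}$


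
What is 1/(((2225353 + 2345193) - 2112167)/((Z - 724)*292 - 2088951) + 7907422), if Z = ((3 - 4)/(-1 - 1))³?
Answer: 657235/5197033795776 ≈ 1.2646e-7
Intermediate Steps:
Z = ⅛ (Z = (-1/(-2))³ = (-1*(-½))³ = (½)³ = ⅛ ≈ 0.12500)
1/(((2225353 + 2345193) - 2112167)/((Z - 724)*292 - 2088951) + 7907422) = 1/(((2225353 + 2345193) - 2112167)/((⅛ - 724)*292 - 2088951) + 7907422) = 1/((4570546 - 2112167)/(-5791/8*292 - 2088951) + 7907422) = 1/(2458379/(-422743/2 - 2088951) + 7907422) = 1/(2458379/(-4600645/2) + 7907422) = 1/(2458379*(-2/4600645) + 7907422) = 1/(-702394/657235 + 7907422) = 1/(5197033795776/657235) = 657235/5197033795776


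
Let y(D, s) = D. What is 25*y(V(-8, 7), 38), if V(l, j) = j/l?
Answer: -175/8 ≈ -21.875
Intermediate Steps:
25*y(V(-8, 7), 38) = 25*(7/(-8)) = 25*(7*(-⅛)) = 25*(-7/8) = -175/8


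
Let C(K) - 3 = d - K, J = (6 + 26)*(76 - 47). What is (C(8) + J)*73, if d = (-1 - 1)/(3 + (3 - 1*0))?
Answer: 202064/3 ≈ 67355.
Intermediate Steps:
d = -⅓ (d = -2/(3 + (3 + 0)) = -2/(3 + 3) = -2/6 = -2*⅙ = -⅓ ≈ -0.33333)
J = 928 (J = 32*29 = 928)
C(K) = 8/3 - K (C(K) = 3 + (-⅓ - K) = 8/3 - K)
(C(8) + J)*73 = ((8/3 - 1*8) + 928)*73 = ((8/3 - 8) + 928)*73 = (-16/3 + 928)*73 = (2768/3)*73 = 202064/3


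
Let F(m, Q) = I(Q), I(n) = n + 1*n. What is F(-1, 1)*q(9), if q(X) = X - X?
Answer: 0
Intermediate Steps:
I(n) = 2*n (I(n) = n + n = 2*n)
F(m, Q) = 2*Q
q(X) = 0
F(-1, 1)*q(9) = (2*1)*0 = 2*0 = 0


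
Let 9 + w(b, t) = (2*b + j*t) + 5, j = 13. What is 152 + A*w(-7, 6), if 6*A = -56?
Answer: -408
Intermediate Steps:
A = -28/3 (A = (1/6)*(-56) = -28/3 ≈ -9.3333)
w(b, t) = -4 + 2*b + 13*t (w(b, t) = -9 + ((2*b + 13*t) + 5) = -9 + (5 + 2*b + 13*t) = -4 + 2*b + 13*t)
152 + A*w(-7, 6) = 152 - 28*(-4 + 2*(-7) + 13*6)/3 = 152 - 28*(-4 - 14 + 78)/3 = 152 - 28/3*60 = 152 - 560 = -408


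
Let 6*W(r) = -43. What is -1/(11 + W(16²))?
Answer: -6/23 ≈ -0.26087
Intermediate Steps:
W(r) = -43/6 (W(r) = (⅙)*(-43) = -43/6)
-1/(11 + W(16²)) = -1/(11 - 43/6) = -1/23/6 = -1*6/23 = -6/23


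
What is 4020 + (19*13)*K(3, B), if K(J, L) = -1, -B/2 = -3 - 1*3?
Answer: 3773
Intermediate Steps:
B = 12 (B = -2*(-3 - 1*3) = -2*(-3 - 3) = -2*(-6) = 12)
4020 + (19*13)*K(3, B) = 4020 + (19*13)*(-1) = 4020 + 247*(-1) = 4020 - 247 = 3773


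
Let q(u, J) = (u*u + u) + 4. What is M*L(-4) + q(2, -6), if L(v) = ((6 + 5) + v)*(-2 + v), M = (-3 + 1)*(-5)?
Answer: -410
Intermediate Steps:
M = 10 (M = -2*(-5) = 10)
q(u, J) = 4 + u + u**2 (q(u, J) = (u**2 + u) + 4 = (u + u**2) + 4 = 4 + u + u**2)
L(v) = (-2 + v)*(11 + v) (L(v) = (11 + v)*(-2 + v) = (-2 + v)*(11 + v))
M*L(-4) + q(2, -6) = 10*(-22 + (-4)**2 + 9*(-4)) + (4 + 2 + 2**2) = 10*(-22 + 16 - 36) + (4 + 2 + 4) = 10*(-42) + 10 = -420 + 10 = -410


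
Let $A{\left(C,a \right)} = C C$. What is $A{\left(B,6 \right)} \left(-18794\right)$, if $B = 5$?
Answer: $-469850$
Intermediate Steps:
$A{\left(C,a \right)} = C^{2}$
$A{\left(B,6 \right)} \left(-18794\right) = 5^{2} \left(-18794\right) = 25 \left(-18794\right) = -469850$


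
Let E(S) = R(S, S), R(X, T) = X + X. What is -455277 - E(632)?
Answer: -456541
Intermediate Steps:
R(X, T) = 2*X
E(S) = 2*S
-455277 - E(632) = -455277 - 2*632 = -455277 - 1*1264 = -455277 - 1264 = -456541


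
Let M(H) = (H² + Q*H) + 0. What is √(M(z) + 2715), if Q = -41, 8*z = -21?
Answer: 3*√20121/8 ≈ 53.193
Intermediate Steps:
z = -21/8 (z = (⅛)*(-21) = -21/8 ≈ -2.6250)
M(H) = H² - 41*H (M(H) = (H² - 41*H) + 0 = H² - 41*H)
√(M(z) + 2715) = √(-21*(-41 - 21/8)/8 + 2715) = √(-21/8*(-349/8) + 2715) = √(7329/64 + 2715) = √(181089/64) = 3*√20121/8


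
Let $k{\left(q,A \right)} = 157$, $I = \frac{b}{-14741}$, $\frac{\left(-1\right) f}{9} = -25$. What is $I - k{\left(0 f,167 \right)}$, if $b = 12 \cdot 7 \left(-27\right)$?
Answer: $- \frac{2312069}{14741} \approx -156.85$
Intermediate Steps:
$f = 225$ ($f = \left(-9\right) \left(-25\right) = 225$)
$b = -2268$ ($b = 84 \left(-27\right) = -2268$)
$I = \frac{2268}{14741}$ ($I = - \frac{2268}{-14741} = \left(-2268\right) \left(- \frac{1}{14741}\right) = \frac{2268}{14741} \approx 0.15386$)
$I - k{\left(0 f,167 \right)} = \frac{2268}{14741} - 157 = - \frac{2312069}{14741}$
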